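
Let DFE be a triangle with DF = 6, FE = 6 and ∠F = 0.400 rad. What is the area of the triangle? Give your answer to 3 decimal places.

area ≈ 7.010

Area = ½·DF·FE·sin F ≈ 7.0095.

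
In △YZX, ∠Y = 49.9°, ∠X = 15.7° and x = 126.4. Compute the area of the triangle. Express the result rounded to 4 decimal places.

The third angle is ∠Z = 180° − ∠X − ∠Y = 114.40°.
Law of sines: y = x·sin Y/sin X ≈ 357.3.
Law of sines: z = x·sin Z/sin X ≈ 425.39.
Area = ½·x·y·sin Z ≈ 20565.

area ≈ 20564.5874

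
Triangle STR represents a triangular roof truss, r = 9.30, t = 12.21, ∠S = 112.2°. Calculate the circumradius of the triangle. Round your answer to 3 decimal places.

9.681

By the law of cosines, s² = t² + r² − 2·t·r·cos S = 321.38, so s ≈ 17.927.
Area = ½·t·r·sin S ≈ 52.568.
Circumradius = s/(2 sin S) ≈ 9.6813.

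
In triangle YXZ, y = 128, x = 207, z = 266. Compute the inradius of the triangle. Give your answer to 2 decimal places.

r ≈ 43.03

Semiperimeter s = (128 + 207 + 266)/2 = 300.5.
Heron's formula: area = √(300.5·172.5·93.5·34.5) ≈ 12931.
Inradius = area/s = 12931/300.5 ≈ 43.032.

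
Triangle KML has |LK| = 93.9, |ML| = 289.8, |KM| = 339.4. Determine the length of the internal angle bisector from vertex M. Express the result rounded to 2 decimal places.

t_M ≈ 310.11

By the law of cosines, cos M = (|KM|² + |ML|² − |LK|²) / (2·|KM|·|ML|) ≈ 0.96768, so ∠M ≈ 14.61°.
The bisector from M has length 2·|KM|·|ML|·cos(∠M/2)/(|KM|+|ML|) ≈ 310.11.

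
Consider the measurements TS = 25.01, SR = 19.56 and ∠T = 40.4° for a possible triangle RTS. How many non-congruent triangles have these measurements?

TS·sin T = 25.01·sin(40.4°) ≈ 16.21.
Since TS sin T < SR < TS (16.21 < 19.56 < 25.01), two triangles exist.

2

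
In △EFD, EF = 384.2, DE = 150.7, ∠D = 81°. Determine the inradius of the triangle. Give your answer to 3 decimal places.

Law of sines: sin F = DE·sin D/EF ≈ 0.38741.
Since EF ≥ DE, only the acute value applies: ∠F ≈ 22.79°.
Then ∠E = 180° − ∠D − ∠F ≈ 76.21°.
Law of sines gives FD = EF·sin E/sin D ≈ 377.77.
Area = ½·EF·DE·sin E ≈ 28115.
Semiperimeter s = (377.77+150.7+384.2)/2 = 456.34.
Inradius = area/s = 28115/456.34 ≈ 61.609.

61.609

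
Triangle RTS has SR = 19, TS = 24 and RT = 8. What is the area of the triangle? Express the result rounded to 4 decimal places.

area ≈ 65.9616

Semiperimeter s = (24 + 19 + 8)/2 = 25.5.
Heron's formula: area = √(25.5·1.5·6.5·17.5) ≈ 65.962.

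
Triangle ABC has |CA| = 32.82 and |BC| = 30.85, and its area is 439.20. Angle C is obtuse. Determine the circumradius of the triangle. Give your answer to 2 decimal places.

From area = ½·|BC|·|CA|·sin C, we get sin C = 2·area/(|BC|·|CA|) ≈ 0.86756.
Taking the obtuse solution, ∠C ≈ 119.82°.
Law of cosines then gives |AB| ≈ 55.1.
Circumradius = |AB|/(2 sin C) ≈ 31.756.

31.76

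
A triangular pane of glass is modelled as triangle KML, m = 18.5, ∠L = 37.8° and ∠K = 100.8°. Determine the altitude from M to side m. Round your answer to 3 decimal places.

16.842

The third angle is ∠M = 180° − ∠L − ∠K = 41.40°.
Law of sines: k = m·sin K/sin M ≈ 27.479.
Law of sines: l = m·sin L/sin M ≈ 17.146.
Area = ½·m·k·sin L ≈ 155.79.
The altitude from M has length 2·area/m ≈ 16.842.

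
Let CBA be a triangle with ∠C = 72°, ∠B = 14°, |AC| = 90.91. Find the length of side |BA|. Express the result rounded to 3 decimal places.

357.390

The third angle is ∠A = 180° − ∠C − ∠B = 94.00°.
Law of sines: |BA| = |AC|·sin C/sin B ≈ 357.39.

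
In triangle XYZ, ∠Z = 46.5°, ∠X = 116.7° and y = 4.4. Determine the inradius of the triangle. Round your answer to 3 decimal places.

The third angle is ∠Y = 180° − ∠Z − ∠X = 16.80°.
Law of sines: x = y·sin X/sin Y ≈ 13.6.
Law of sines: z = y·sin Z/sin Y ≈ 11.043.
Area = ½·y·x·sin Z ≈ 21.703.
Semiperimeter s = (13.6+4.4+11.043)/2 = 14.521.
Inradius = area/s = 21.703/14.521 ≈ 1.4946.

1.495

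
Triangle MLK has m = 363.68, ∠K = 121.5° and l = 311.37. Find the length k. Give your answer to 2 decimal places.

By the law of cosines, k² = m² + l² − 2·m·l·cos K = 3.4755e+05, so k ≈ 589.53.

589.53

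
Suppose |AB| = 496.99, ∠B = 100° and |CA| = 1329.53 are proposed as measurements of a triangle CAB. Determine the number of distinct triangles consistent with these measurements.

|AB|·sin B = 496.99·sin(100°) ≈ 489.4.
Since ∠B is not acute, a triangle exists only if |CA| > |AB|; here |CA| > |AB|, so there is exactly one triangle.

1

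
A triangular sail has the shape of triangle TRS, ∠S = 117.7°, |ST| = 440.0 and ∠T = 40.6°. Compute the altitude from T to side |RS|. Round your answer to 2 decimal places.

The third angle is ∠R = 180° − ∠S − ∠T = 21.70°.
Law of sines: |RS| = |ST|·sin T/sin R ≈ 774.42.
Law of sines: |TR| = |ST|·sin S/sin R ≈ 1053.6.
Area = ½·|ST|·|RS|·sin S ≈ 1.5085e+05.
The altitude from T has length 2·area/|RS| ≈ 389.57.

389.57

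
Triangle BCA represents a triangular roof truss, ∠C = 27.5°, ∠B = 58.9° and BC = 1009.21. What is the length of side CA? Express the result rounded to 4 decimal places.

865.8619

The third angle is ∠A = 180° − ∠B − ∠C = 93.60°.
Law of sines: CA = BC·sin B/sin A ≈ 865.86.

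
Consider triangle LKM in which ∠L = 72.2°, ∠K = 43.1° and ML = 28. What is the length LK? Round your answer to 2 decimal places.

37.05

The third angle is ∠M = 180° − ∠L − ∠K = 64.70°.
Law of sines: LK = ML·sin M/sin K ≈ 37.049.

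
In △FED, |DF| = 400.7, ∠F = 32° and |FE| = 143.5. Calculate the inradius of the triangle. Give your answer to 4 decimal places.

By the law of cosines, |ED|² = |DF|² + |FE|² − 2·|DF|·|FE|·cos F = 83626, so |ED| ≈ 289.18.
Area = ½·|DF|·|FE|·sin F ≈ 15235.
Semiperimeter s = (289.18+400.7+143.5)/2 = 416.69.
Inradius = area/s = 15235/416.69 ≈ 36.563.

36.5626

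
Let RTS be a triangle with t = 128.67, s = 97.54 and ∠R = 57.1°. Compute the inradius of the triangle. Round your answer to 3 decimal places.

31.202

By the law of cosines, r² = t² + s² − 2·t·s·cos R = 12436, so r ≈ 111.52.
Area = ½·t·s·sin R ≈ 5268.8.
Semiperimeter p = (111.52+128.67+97.54)/2 = 168.86.
Inradius = area/p = 5268.8/168.86 ≈ 31.202.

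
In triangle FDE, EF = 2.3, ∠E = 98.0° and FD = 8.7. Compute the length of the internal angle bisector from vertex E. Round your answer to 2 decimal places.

2.35

Law of sines: sin D = EF·sin E/FD ≈ 0.26180.
Since FD ≥ EF, only the acute value applies: ∠D ≈ 15.18°.
Then ∠F = 180° − ∠E − ∠D ≈ 66.82°.
Law of sines gives DE = FD·sin F/sin E ≈ 8.0765.
The bisector from E has length 2·DE·EF·cos(∠E/2)/(DE+EF) ≈ 2.3489.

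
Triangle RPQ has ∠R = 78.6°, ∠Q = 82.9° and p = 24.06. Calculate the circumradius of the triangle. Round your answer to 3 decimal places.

37.913

The third angle is ∠P = 180° − ∠Q − ∠R = 18.50°.
Law of sines: r = p·sin R/sin P ≈ 74.33.
Law of sines: q = p·sin Q/sin P ≈ 75.245.
Circumradius = p/(2 sin P) ≈ 37.913.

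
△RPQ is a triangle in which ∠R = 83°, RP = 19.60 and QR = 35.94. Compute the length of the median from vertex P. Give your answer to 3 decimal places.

m_P ≈ 24.925

By the law of cosines, PQ² = QR² + RP² − 2·QR·RP·cos R = 1504.1, so PQ ≈ 38.783.
Median from P: ½√(2·RP² + 2·PQ² − QR²) ≈ 24.925.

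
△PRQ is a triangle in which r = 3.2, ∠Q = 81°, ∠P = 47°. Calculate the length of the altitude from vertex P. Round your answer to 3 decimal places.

The third angle is ∠R = 180° − ∠Q − ∠P = 52.00°.
Law of sines: p = r·sin P/sin R ≈ 2.9699.
Law of sines: q = r·sin Q/sin R ≈ 4.0109.
Area = ½·r·p·sin Q ≈ 4.6934.
The altitude from P has length 2·area/p ≈ 3.1606.

3.161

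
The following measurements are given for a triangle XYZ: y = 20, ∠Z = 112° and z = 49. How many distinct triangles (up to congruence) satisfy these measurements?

y·sin Z = 20·sin(112°) ≈ 18.54.
Since ∠Z is not acute, a triangle exists only if z > y; here z > y, so there is exactly one triangle.

1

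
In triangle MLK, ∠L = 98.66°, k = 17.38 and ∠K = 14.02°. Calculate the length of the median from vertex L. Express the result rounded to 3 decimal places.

m_L ≈ 32.929

The third angle is ∠M = 180° − ∠L − ∠K = 67.32°.
Law of sines: m = k·sin M/sin K ≈ 66.193.
Law of sines: l = k·sin L/sin K ≈ 70.923.
Median from L: ½√(2·k² + 2·m² − l²) ≈ 32.929.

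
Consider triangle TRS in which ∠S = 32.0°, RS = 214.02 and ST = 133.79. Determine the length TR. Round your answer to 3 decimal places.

By the law of cosines, TR² = RS² + ST² − 2·RS·ST·cos S = 15139, so TR ≈ 123.04.

123.040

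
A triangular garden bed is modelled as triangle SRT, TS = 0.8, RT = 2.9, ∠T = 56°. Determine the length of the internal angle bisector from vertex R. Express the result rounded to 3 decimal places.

2.685

By the law of cosines, SR² = RT² + TS² − 2·RT·TS·cos T = 6.4553, so SR ≈ 2.5407.
Law of cosines again: cos R = (SR² + RT² − TS²)/(2·SR·RT) ≈ 0.96533, so ∠R ≈ 15.13°.
The bisector from R has length 2·SR·RT·cos(∠R/2)/(SR+RT) ≈ 2.6849.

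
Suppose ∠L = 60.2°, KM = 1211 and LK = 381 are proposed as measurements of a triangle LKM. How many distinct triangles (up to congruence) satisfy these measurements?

LK·sin L = 381·sin(60.2°) ≈ 330.6.
Since KM ≥ LK, exactly one triangle exists.

1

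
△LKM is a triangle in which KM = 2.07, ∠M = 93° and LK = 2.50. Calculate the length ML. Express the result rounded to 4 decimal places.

Law of sines: sin L = KM·sin M/LK ≈ 0.82687.
Since LK ≥ KM, only the acute value applies: ∠L ≈ 55.78°.
Then ∠K = 180° − ∠M − ∠L ≈ 31.22°.
Law of sines gives ML = LK·sin K/sin M ≈ 1.2977.

1.2977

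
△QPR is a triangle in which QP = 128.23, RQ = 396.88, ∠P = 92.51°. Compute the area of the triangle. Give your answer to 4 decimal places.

23701.0867

Law of sines: sin R = QP·sin P/RQ ≈ 0.32279.
Since RQ ≥ QP, only the acute value applies: ∠R ≈ 18.83°.
Then ∠Q = 180° − ∠P − ∠R ≈ 68.66°.
Law of sines gives PR = RQ·sin Q/sin P ≈ 370.02.
Area = ½·RQ·QP·sin Q ≈ 23701.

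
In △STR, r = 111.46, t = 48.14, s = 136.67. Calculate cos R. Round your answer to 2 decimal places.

By the law of cosines, cos R = (s² + t² − r²) / (2·s·t) ≈ 0.65150, so ∠R ≈ 49.35°.

0.65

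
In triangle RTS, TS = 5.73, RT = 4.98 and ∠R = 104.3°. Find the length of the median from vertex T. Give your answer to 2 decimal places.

m_T ≈ 5.29

Law of sines: sin S = RT·sin R/TS ≈ 0.84218.
Since TS ≥ RT, only the acute value applies: ∠S ≈ 57.37°.
Then ∠T = 180° − ∠R − ∠S ≈ 18.33°.
Law of sines gives SR = TS·sin T/sin R ≈ 1.8595.
Median from T: ½√(2·RT² + 2·TS² − SR²) ≈ 5.287.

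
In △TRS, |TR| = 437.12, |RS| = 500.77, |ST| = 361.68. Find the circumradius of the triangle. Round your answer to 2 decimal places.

By the law of cosines, cos T = (|ST|² + |TR|² − |RS|²) / (2·|ST|·|TR|) ≈ 0.22491, so ∠T ≈ 77.00°.
Circumradius = |RS|/(2 sin T) ≈ 256.97.

256.97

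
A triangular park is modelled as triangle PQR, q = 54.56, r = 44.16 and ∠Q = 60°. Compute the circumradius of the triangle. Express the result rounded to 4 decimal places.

31.5002

Law of sines: sin R = r·sin Q/q ≈ 0.70095.
Since q ≥ r, only the acute value applies: ∠R ≈ 44.50°.
Then ∠P = 180° − ∠Q − ∠R ≈ 75.50°.
Law of sines gives p = q·sin P/sin Q ≈ 60.993.
Circumradius = q/(2 sin Q) ≈ 31.5.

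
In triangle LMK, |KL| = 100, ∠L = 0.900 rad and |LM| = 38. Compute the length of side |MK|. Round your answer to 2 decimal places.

81.97

By the law of cosines, |MK|² = |KL|² + |LM|² − 2·|KL|·|LM|·cos L = 6719.8, so |MK| ≈ 81.974.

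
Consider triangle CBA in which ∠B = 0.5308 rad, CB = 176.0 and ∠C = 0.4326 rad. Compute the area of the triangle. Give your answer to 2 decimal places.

The third angle is ∠A = π − ∠C − ∠B = 2.1782 rad.
Law of sines: BA = CB·sin C/sin A ≈ 89.857.
Law of sines: AC = CB·sin B/sin A ≈ 108.5.
Area = ½·CB·BA·sin B ≈ 4002.9.

4002.92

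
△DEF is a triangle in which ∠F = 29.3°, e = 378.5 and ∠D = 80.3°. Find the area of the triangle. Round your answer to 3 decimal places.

The third angle is ∠E = 180° − ∠F − ∠D = 70.40°.
Law of sines: d = e·sin D/sin E ≈ 396.04.
Law of sines: f = e·sin F/sin E ≈ 196.62.
Area = ½·e·d·sin F ≈ 36679.

36679.133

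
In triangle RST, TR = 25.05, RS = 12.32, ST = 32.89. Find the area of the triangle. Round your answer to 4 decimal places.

Semiperimeter s = (32.89 + 25.05 + 12.32)/2 = 35.13.
Heron's formula: area = √(35.13·2.24·10.08·22.81) ≈ 134.51.

area ≈ 134.5104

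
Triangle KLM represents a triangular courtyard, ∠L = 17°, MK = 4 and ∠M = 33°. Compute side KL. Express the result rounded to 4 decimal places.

The third angle is ∠K = 180° − ∠L − ∠M = 130.00°.
Law of sines: KL = MK·sin M/sin L ≈ 7.4513.

7.4513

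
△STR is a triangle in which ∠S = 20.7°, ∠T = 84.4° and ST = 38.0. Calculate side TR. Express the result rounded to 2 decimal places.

The third angle is ∠R = 180° − ∠S − ∠T = 74.90°.
Law of sines: TR = ST·sin S/sin R ≈ 13.912.

13.91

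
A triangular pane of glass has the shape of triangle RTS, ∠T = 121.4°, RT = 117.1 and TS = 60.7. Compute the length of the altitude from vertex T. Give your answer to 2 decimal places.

h_T ≈ 38.52

By the law of cosines, SR² = RT² + TS² − 2·RT·TS·cos T = 24804, so SR ≈ 157.49.
Area = ½·RT·TS·sin T ≈ 3033.5.
The altitude from T has length 2·area/SR ≈ 38.523.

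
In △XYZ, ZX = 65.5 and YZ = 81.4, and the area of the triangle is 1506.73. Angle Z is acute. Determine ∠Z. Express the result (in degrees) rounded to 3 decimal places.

∠Z ≈ 34.416°

From area = ½·YZ·ZX·sin Z, we get sin Z = 2·area/(YZ·ZX) ≈ 0.56520.
Taking the acute solution, ∠Z ≈ 34.42°.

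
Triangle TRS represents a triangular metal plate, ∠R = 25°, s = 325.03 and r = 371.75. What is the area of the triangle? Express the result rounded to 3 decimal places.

43957.589

Law of sines: sin S = s·sin R/r ≈ 0.36951.
Since r ≥ s, only the acute value applies: ∠S ≈ 21.69°.
Then ∠T = 180° − ∠R − ∠S ≈ 133.31°.
Law of sines gives t = r·sin T/sin R ≈ 640.02.
Area = ½·r·s·sin T ≈ 43958.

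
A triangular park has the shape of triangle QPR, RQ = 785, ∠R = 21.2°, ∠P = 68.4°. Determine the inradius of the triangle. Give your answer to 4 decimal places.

The third angle is ∠Q = 180° − ∠P − ∠R = 90.40°.
Law of sines: PR = RQ·sin Q/sin P ≈ 844.27.
Law of sines: QP = RQ·sin R/sin P ≈ 305.32.
Area = ½·RQ·PR·sin R ≈ 1.1983e+05.
Semiperimeter s = (844.27+785+305.32)/2 = 967.29.
Inradius = area/s = 1.1983e+05/967.29 ≈ 123.89.

123.8855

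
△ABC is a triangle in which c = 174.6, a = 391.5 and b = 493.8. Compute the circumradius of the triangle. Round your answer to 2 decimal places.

R ≈ 274.87

By the law of cosines, cos A = (b² + c² − a²) / (2·b·c) ≈ 0.70201, so ∠A ≈ 45.41°.
Circumradius = a/(2 sin A) ≈ 274.87.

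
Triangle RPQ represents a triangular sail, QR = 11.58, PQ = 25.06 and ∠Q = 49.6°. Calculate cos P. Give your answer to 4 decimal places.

cos P ≈ 0.8936

By the law of cosines, RP² = PQ² + QR² − 2·PQ·QR·cos Q = 385.94, so RP ≈ 19.645.
Law of cosines again: cos P = (RP² + PQ² − QR²)/(2·RP·PQ) ≈ 0.89359, so ∠P ≈ 26.67°.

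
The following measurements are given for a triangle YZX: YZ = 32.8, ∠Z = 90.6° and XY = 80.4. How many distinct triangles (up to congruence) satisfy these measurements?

1

YZ·sin Z = 32.8·sin(90.6°) ≈ 32.8.
Since ∠Z is not acute, a triangle exists only if XY > YZ; here XY > YZ, so there is exactly one triangle.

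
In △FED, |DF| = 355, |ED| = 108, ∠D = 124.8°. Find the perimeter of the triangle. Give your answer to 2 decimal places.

perimeter ≈ 888.97

By the law of cosines, |FE|² = |ED|² + |DF|² − 2·|ED|·|DF|·cos D = 1.8145e+05, so |FE| ≈ 425.97.
Semiperimeter s = (108+355+425.97)/2 = 444.49.
Perimeter = 108 + 355 + 425.97 = 888.97.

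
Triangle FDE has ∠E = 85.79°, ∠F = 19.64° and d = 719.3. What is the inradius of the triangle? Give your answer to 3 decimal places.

The third angle is ∠D = 180° − ∠E − ∠F = 74.57°.
Law of sines: f = d·sin F/sin D ≈ 250.8.
Law of sines: e = d·sin E/sin D ≈ 744.18.
Area = ½·d·f·sin E ≈ 89958.
Semiperimeter s = (250.8+719.3+744.18)/2 = 857.14.
Inradius = area/s = 89958/857.14 ≈ 104.95.

r ≈ 104.951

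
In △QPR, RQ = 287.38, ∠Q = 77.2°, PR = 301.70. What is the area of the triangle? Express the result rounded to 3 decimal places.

Law of sines: sin P = RQ·sin Q/PR ≈ 0.92886.
Since PR ≥ RQ, only the acute value applies: ∠P ≈ 68.26°.
Then ∠R = 180° − ∠Q − ∠P ≈ 34.54°.
Law of sines gives QP = PR·sin R/sin Q ≈ 175.42.
Area = ½·PR·RQ·sin R ≈ 24580.

area ≈ 24580.303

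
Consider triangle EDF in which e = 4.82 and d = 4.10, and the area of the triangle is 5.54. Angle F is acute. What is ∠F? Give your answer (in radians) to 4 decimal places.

0.5952

From area = ½·e·d·sin F, we get sin F = 2·area/(e·d) ≈ 0.56067.
Taking the acute solution, ∠F ≈ 0.595 rad.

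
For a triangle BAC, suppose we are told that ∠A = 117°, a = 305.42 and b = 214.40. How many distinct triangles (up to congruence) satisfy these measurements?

1

b·sin A = 214.40·sin(117°) ≈ 191.
Since ∠A is not acute, a triangle exists only if a > b; here a > b, so there is exactly one triangle.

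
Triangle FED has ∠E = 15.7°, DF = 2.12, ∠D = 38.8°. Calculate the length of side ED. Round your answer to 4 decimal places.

The third angle is ∠F = 180° − ∠E − ∠D = 125.50°.
Law of sines: ED = DF·sin F/sin E ≈ 6.3781.

6.3781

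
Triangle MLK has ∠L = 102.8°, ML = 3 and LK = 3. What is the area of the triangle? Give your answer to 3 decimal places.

area ≈ 4.388

Area = ½·ML·LK·sin L ≈ 4.3882.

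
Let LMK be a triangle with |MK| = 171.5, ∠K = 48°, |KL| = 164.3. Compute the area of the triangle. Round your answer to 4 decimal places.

Area = ½·|MK|·|KL|·sin K ≈ 10470.

area ≈ 10469.9631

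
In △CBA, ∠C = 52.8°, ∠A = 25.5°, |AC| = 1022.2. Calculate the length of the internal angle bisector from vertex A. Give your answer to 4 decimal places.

The third angle is ∠B = 180° − ∠A − ∠C = 101.70°.
Law of sines: |BA| = |AC|·sin C/sin B ≈ 831.49.
Law of sines: |CB| = |AC|·sin A/sin B ≈ 449.41.
The bisector from A has length 2·|BA|·|AC|·cos(∠A/2)/(|BA|+|AC|) ≈ 894.42.

t_A ≈ 894.4221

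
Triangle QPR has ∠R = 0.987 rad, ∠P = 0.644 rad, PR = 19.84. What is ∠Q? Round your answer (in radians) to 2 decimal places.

∠Q ≈ 1.51 rad

The third angle is ∠Q = π − ∠P − ∠R = 1.511 rad.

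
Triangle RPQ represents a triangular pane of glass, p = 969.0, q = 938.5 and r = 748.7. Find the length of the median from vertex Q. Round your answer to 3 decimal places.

m_Q ≈ 727.709

Median from Q: ½√(2·r² + 2·p² − q²) ≈ 727.71.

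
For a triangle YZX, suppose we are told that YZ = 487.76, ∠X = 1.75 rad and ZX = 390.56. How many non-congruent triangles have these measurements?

1

ZX·sin X = 390.56·sin(1.75 rad) ≈ 384.3.
Since ∠X is not acute, a triangle exists only if YZ > ZX; here YZ > ZX, so there is exactly one triangle.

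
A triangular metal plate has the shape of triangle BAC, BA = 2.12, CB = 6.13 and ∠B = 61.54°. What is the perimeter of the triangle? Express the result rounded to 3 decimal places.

13.698

By the law of cosines, AC² = CB² + BA² − 2·CB·BA·cos B = 29.685, so AC ≈ 5.4484.
Semiperimeter s = (5.4484+6.13+2.12)/2 = 6.8492.
Perimeter = 5.4484 + 6.13 + 2.12 = 13.698.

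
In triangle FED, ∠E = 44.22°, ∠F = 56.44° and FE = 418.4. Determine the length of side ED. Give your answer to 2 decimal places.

354.78

The third angle is ∠D = 180° − ∠F − ∠E = 79.34°.
Law of sines: ED = FE·sin F/sin D ≈ 354.78.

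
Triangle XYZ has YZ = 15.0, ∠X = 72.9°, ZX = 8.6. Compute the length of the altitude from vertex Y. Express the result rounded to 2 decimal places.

Law of sines: sin Y = ZX·sin X/YZ ≈ 0.54799.
Since YZ ≥ ZX, only the acute value applies: ∠Y ≈ 33.23°.
Then ∠Z = 180° − ∠X − ∠Y ≈ 73.87°.
Law of sines gives XY = YZ·sin Z/sin X ≈ 15.076.
Area = ½·YZ·ZX·sin Z ≈ 61.961.
The altitude from Y has length 2·area/ZX ≈ 14.41.

h_Y ≈ 14.41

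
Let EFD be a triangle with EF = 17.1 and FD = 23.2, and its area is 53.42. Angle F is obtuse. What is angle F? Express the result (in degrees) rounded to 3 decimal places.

From area = ½·EF·FD·sin F, we get sin F = 2·area/(EF·FD) ≈ 0.26931.
Taking the obtuse solution, ∠F ≈ 164.38°.

∠F ≈ 164.377°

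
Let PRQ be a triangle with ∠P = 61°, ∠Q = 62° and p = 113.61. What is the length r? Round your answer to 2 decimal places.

108.94

The third angle is ∠R = 180° − ∠Q − ∠P = 57.00°.
Law of sines: r = p·sin R/sin P ≈ 108.94.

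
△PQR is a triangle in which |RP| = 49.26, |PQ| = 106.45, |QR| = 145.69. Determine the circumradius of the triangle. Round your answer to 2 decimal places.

By the law of cosines, cos P = (|RP|² + |PQ|² − |QR|²) / (2·|RP|·|PQ|) ≈ -0.71203, so ∠P ≈ 135.40°.
Circumradius = |QR|/(2 sin P) ≈ 103.75.

103.75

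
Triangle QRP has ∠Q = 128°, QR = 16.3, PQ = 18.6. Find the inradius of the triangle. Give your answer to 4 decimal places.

3.6043

By the law of cosines, RP² = PQ² + QR² − 2·PQ·QR·cos Q = 984.96, so RP ≈ 31.384.
Area = ½·PQ·QR·sin Q ≈ 119.45.
Semiperimeter s = (31.384+18.6+16.3)/2 = 33.142.
Inradius = area/s = 119.45/33.142 ≈ 3.6043.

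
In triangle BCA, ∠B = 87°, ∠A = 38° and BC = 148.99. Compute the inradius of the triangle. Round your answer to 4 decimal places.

50.0847

The third angle is ∠C = 180° − ∠A − ∠B = 55.00°.
Law of sines: CA = BC·sin B/sin A ≈ 241.67.
Law of sines: AB = BC·sin C/sin A ≈ 198.23.
Area = ½·BC·CA·sin C ≈ 14747.
Semiperimeter s = (241.67+198.23+148.99)/2 = 294.45.
Inradius = area/s = 14747/294.45 ≈ 50.085.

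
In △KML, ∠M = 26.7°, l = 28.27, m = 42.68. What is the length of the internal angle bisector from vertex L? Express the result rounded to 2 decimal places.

51.25

Law of sines: sin L = l·sin M/m ≈ 0.29762.
Since m ≥ l, only the acute value applies: ∠L ≈ 17.31°.
Then ∠K = 180° − ∠M − ∠L ≈ 135.99°.
Law of sines gives k = m·sin K/sin M ≈ 66.002.
The bisector from L has length 2·k·m·cos(∠L/2)/(k+m) ≈ 51.248.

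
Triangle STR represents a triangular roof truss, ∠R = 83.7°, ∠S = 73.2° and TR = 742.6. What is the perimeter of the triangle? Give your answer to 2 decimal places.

perimeter ≈ 1817.96

The third angle is ∠T = 180° − ∠R − ∠S = 23.10°.
Law of sines: RS = TR·sin T/sin S ≈ 304.34.
Law of sines: ST = TR·sin R/sin S ≈ 771.02.
Semiperimeter s = (742.6+304.34+771.02)/2 = 908.98.
Perimeter = 742.6 + 304.34 + 771.02 = 1818.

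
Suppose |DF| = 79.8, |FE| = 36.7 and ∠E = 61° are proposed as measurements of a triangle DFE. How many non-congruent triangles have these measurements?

1

|FE|·sin E = 36.7·sin(61°) ≈ 32.1.
Since |DF| ≥ |FE|, exactly one triangle exists.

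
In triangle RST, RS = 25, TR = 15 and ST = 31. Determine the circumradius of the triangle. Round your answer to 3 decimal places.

15.673

By the law of cosines, cos R = (TR² + RS² − ST²) / (2·TR·RS) ≈ -0.14800, so ∠R ≈ 1.719 rad.
Circumradius = ST/(2 sin R) ≈ 15.673.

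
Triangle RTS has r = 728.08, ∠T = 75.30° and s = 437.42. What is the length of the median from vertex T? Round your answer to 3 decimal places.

m_T ≈ 469.859

By the law of cosines, t² = s² + r² − 2·s·r·cos T = 5.598e+05, so t ≈ 748.2.
Median from T: ½√(2·s² + 2·r² − t²) ≈ 469.86.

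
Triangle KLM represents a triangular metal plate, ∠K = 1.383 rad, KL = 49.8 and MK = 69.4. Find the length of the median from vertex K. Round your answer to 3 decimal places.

By the law of cosines, LM² = MK² + KL² − 2·MK·KL·cos K = 6005.9, so LM ≈ 77.498.
Median from K: ½√(2·MK² + 2·KL² − LM²) ≈ 46.333.

m_K ≈ 46.333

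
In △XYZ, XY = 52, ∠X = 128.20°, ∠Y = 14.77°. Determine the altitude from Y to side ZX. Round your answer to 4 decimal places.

40.8646

The third angle is ∠Z = 180° − ∠X − ∠Y = 37.03°.
Law of sines: YZ = XY·sin X/sin Z ≈ 67.855.
Law of sines: ZX = XY·sin Y/sin Z ≈ 22.013.
Area = ½·XY·YZ·sin Y ≈ 449.77.
The altitude from Y has length 2·area/ZX ≈ 40.865.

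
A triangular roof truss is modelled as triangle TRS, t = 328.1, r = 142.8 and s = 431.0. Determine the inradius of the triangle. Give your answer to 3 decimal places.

Semiperimeter p = (328.1 + 142.8 + 431)/2 = 450.95.
Heron's formula: area = √(450.95·122.85·308.15·19.95) ≈ 18455.
Inradius = area/p = 18455/450.95 ≈ 40.924.

40.924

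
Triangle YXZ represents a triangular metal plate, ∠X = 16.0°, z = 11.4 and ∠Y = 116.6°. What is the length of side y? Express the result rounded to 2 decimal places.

The third angle is ∠Z = 180° − ∠Y − ∠X = 47.40°.
Law of sines: y = z·sin Y/sin Z ≈ 13.848.

13.85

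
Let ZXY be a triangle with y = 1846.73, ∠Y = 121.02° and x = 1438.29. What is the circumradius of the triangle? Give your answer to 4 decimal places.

1077.4545

Law of sines: sin X = x·sin Y/y ≈ 0.66745.
Since y ≥ x, only the acute value applies: ∠X ≈ 41.87°.
Then ∠Z = 180° − ∠Y − ∠X ≈ 17.11°.
Law of sines gives z = y·sin Z/sin Y ≈ 633.97.
Circumradius = y/(2 sin Y) ≈ 1077.5.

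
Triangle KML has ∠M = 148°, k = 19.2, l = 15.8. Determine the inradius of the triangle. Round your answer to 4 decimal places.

By the law of cosines, m² = l² + k² − 2·l·k·cos M = 1132.8, so m ≈ 33.657.
Area = ½·l·k·sin M ≈ 80.378.
Semiperimeter s = (19.2+33.657+15.8)/2 = 34.329.
Inradius = area/s = 80.378/34.329 ≈ 2.3414.

2.3414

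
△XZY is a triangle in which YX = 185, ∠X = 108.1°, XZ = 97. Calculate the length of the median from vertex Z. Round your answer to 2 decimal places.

m_Z ≈ 153.43

By the law of cosines, ZY² = YX² + XZ² − 2·YX·XZ·cos X = 54784, so ZY ≈ 234.06.
Median from Z: ½√(2·XZ² + 2·ZY² − YX²) ≈ 153.43.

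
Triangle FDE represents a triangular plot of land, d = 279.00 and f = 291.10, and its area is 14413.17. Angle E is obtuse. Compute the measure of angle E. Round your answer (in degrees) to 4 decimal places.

159.2108

From area = ½·f·d·sin E, we get sin E = 2·area/(f·d) ≈ 0.35493.
Taking the obtuse solution, ∠E ≈ 159.21°.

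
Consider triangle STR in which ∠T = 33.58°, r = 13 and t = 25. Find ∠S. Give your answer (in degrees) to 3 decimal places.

Law of sines: sin R = r·sin T/t ≈ 0.28761.
Since t ≥ r, only the acute value applies: ∠R ≈ 16.72°.
Then ∠S = 180° − ∠T − ∠R ≈ 129.70°.

129.705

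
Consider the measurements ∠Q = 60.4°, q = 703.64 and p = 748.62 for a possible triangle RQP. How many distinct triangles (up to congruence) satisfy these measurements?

2

p·sin Q = 748.62·sin(60.4°) ≈ 650.9.
Since p sin Q < q < p (650.9 < 703.64 < 748.62), two triangles exist.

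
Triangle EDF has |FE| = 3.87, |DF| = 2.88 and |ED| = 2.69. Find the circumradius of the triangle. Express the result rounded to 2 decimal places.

R ≈ 1.94

By the law of cosines, cos E = (|FE|² + |ED|² − |DF|²) / (2·|FE|·|ED|) ≈ 0.66850, so ∠E ≈ 48.05°.
Circumradius = |DF|/(2 sin E) ≈ 1.9362.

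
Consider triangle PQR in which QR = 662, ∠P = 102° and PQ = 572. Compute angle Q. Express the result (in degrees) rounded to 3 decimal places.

Law of sines: sin R = PQ·sin P/QR ≈ 0.84517.
Since QR ≥ PQ, only the acute value applies: ∠R ≈ 57.69°.
Then ∠Q = 180° − ∠P − ∠R ≈ 20.31°.

20.310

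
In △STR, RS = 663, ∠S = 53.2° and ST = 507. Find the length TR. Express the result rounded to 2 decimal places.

542.13

By the law of cosines, TR² = RS² + ST² − 2·RS·ST·cos S = 2.9391e+05, so TR ≈ 542.13.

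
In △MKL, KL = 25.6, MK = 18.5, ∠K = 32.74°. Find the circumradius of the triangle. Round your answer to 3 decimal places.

By the law of cosines, LM² = MK² + KL² − 2·MK·KL·cos K = 200.89, so LM ≈ 14.174.
Area = ½·MK·KL·sin K ≈ 128.07.
Circumradius = LM/(2 sin K) ≈ 13.104.

R ≈ 13.104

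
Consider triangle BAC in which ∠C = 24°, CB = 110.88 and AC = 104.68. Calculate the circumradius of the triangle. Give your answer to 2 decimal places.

By the law of cosines, BA² = AC² + CB² − 2·AC·CB·cos C = 2045.4, so BA ≈ 45.226.
Area = ½·AC·CB·sin C ≈ 2360.5.
Circumradius = BA/(2 sin C) ≈ 55.596.

R ≈ 55.60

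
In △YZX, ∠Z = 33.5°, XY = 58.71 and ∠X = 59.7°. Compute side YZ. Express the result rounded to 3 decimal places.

The third angle is ∠Y = 180° − ∠Z − ∠X = 86.80°.
Law of sines: YZ = XY·sin X/sin Z ≈ 91.84.

91.840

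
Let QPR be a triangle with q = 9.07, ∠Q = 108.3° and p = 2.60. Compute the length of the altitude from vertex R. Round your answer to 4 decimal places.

Law of sines: sin P = p·sin Q/q ≈ 0.27216.
Since q ≥ p, only the acute value applies: ∠P ≈ 15.79°.
Then ∠R = 180° − ∠Q − ∠P ≈ 55.91°.
Law of sines gives r = q·sin R/sin Q ≈ 7.9112.
Area = ½·q·p·sin R ≈ 9.7645.
The altitude from R has length 2·area/r ≈ 2.4685.

h_R ≈ 2.4685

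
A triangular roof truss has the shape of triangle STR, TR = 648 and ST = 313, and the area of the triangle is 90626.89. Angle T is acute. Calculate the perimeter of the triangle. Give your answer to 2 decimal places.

From area = ½·ST·TR·sin T, we get sin T = 2·area/(ST·TR) ≈ 0.89365.
Taking the acute solution, ∠T ≈ 1.105 rad.
Law of cosines then gives RS ≈ 579.51.
Perimeter = 648 + 579.51 + 313 = 1540.5.

1540.51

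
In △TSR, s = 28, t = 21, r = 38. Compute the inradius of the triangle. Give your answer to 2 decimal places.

6.64

Semiperimeter p = (21 + 28 + 38)/2 = 43.5.
Heron's formula: area = √(43.5·22.5·15.5·5.5) ≈ 288.86.
Inradius = area/p = 288.86/43.5 ≈ 6.6404.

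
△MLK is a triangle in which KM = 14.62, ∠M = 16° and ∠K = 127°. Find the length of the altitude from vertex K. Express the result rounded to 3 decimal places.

The third angle is ∠L = 180° − ∠K − ∠M = 37.00°.
Law of sines: LK = KM·sin M/sin L ≈ 6.6961.
Law of sines: ML = KM·sin K/sin L ≈ 19.401.
Area = ½·KM·LK·sin K ≈ 39.092.
The altitude from K has length 2·area/ML ≈ 4.0298.

h_K ≈ 4.030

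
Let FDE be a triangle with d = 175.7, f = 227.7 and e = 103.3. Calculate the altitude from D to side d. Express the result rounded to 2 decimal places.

h_D ≈ 99.05

Semiperimeter s = (227.7 + 175.7 + 103.3)/2 = 253.35.
Heron's formula: area = √(253.35·25.65·77.65·150.05) ≈ 8701.5.
The altitude from D has length 2·area/d ≈ 99.049.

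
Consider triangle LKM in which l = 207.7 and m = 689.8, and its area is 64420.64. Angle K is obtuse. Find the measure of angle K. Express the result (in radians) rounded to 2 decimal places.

∠K ≈ 2.02 rad

From area = ½·m·l·sin K, we get sin K = 2·area/(m·l) ≈ 0.89928.
Taking the obtuse solution, ∠K ≈ 2.023 rad.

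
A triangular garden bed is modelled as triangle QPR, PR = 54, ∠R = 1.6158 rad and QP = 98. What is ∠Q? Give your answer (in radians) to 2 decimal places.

Law of sines: sin Q = PR·sin R/QP ≈ 0.55046.
Since QP ≥ PR, only the acute value applies: ∠Q ≈ 0.5829 rad.
Then ∠P = π − ∠R − ∠Q ≈ 0.9429 rad.

∠Q ≈ 0.58 rad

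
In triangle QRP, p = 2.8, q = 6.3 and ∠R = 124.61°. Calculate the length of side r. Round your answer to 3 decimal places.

By the law of cosines, r² = p² + q² − 2·p·q·cos R = 67.569, so r ≈ 8.22.

8.220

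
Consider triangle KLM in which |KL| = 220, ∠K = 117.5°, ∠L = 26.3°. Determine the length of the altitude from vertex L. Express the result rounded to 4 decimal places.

The third angle is ∠M = 180° − ∠K − ∠L = 36.20°.
Law of sines: |LM| = |KL|·sin K/sin M ≈ 330.41.
Law of sines: |MK| = |KL|·sin L/sin M ≈ 165.04.
Area = ½·|KL|·|LM|·sin L ≈ 16103.
The altitude from L has length 2·area/|MK| ≈ 195.14.

h_L ≈ 195.1424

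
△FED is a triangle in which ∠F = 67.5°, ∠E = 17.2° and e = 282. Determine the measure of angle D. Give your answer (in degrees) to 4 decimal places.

The third angle is ∠D = 180° − ∠F − ∠E = 95.30°.

95.3000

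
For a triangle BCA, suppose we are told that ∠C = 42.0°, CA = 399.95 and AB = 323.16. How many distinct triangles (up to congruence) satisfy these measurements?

2

CA·sin C = 399.95·sin(42.0°) ≈ 267.6.
Since CA sin C < AB < CA (267.6 < 323.16 < 399.95), two triangles exist.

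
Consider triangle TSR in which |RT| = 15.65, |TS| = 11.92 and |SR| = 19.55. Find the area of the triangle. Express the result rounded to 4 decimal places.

area ≈ 93.2663

Semiperimeter s = (19.55 + 15.65 + 11.92)/2 = 23.56.
Heron's formula: area = √(23.56·4.01·7.91·11.64) ≈ 93.266.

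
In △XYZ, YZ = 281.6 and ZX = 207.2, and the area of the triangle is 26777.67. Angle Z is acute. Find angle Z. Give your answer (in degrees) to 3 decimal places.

∠Z ≈ 66.616°

From area = ½·YZ·ZX·sin Z, we get sin Z = 2·area/(YZ·ZX) ≈ 0.91787.
Taking the acute solution, ∠Z ≈ 66.62°.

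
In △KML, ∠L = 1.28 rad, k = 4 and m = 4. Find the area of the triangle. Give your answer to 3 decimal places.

7.664

Area = ½·k·m·sin L ≈ 7.6641.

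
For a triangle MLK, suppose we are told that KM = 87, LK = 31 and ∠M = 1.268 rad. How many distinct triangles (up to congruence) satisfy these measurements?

0

KM·sin M = 87·sin(1.268 rad) ≈ 83.04.
Since LK = 31 < 83.04 = KM sin M, no triangle exists.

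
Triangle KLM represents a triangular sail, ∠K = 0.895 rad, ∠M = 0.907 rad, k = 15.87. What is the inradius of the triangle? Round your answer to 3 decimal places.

r ≈ 4.788

The third angle is ∠L = π − ∠M − ∠K = 1.340 rad.
Law of sines: l = k·sin L/sin K ≈ 19.799.
Law of sines: m = k·sin M/sin K ≈ 16.022.
Area = ½·k·l·sin M ≈ 123.75.
Semiperimeter s = (15.87+19.799+16.022)/2 = 25.845.
Inradius = area/s = 123.75/25.845 ≈ 4.788.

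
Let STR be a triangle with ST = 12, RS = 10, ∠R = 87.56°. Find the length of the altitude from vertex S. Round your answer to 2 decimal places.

Law of sines: sin T = RS·sin R/ST ≈ 0.83258.
Since ST ≥ RS, only the acute value applies: ∠T ≈ 56.36°.
Then ∠S = 180° − ∠R − ∠T ≈ 36.08°.
Law of sines gives TR = ST·sin S/sin R ≈ 7.0726.
Area = ½·ST·RS·sin S ≈ 35.331.
The altitude from S has length 2·area/TR ≈ 9.9909.

9.99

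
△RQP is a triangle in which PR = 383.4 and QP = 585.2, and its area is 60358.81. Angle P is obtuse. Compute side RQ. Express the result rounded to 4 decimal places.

From area = ½·QP·PR·sin P, we get sin P = 2·area/(QP·PR) ≈ 0.53804.
Taking the obtuse solution, ∠P ≈ 147.45°.
Law of cosines then gives RQ ≈ 931.5.

931.5036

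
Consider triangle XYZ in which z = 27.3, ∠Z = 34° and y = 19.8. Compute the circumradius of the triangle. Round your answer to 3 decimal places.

R ≈ 24.410

Law of sines: sin Y = y·sin Z/z ≈ 0.40557.
Since z ≥ y, only the acute value applies: ∠Y ≈ 23.93°.
Then ∠X = 180° − ∠Z − ∠Y ≈ 122.07°.
Law of sines gives x = z·sin X/sin Z ≈ 41.369.
Circumradius = z/(2 sin Z) ≈ 24.41.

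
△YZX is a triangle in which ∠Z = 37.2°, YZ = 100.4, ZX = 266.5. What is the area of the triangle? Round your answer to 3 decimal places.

Area = ½·YZ·ZX·sin Z ≈ 8088.5.

8088.508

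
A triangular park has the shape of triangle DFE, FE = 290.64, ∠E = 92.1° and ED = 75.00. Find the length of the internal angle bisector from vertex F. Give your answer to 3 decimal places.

294.284

By the law of cosines, DF² = FE² + ED² − 2·FE·ED·cos E = 91694, so DF ≈ 302.81.
Law of cosines again: cos F = (DF² + FE² − ED²)/(2·DF·FE) ≈ 0.96888, so ∠F ≈ 14.33°.
The bisector from F has length 2·DF·FE·cos(∠F/2)/(DF+FE) ≈ 294.28.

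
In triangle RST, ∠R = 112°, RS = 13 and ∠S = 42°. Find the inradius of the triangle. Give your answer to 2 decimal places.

3.96

The third angle is ∠T = 180° − ∠R − ∠S = 26.00°.
Law of sines: ST = RS·sin R/sin T ≈ 27.496.
Law of sines: TR = RS·sin S/sin T ≈ 19.843.
Area = ½·RS·ST·sin S ≈ 119.59.
Semiperimeter s = (27.496+19.843+13)/2 = 30.17.
Inradius = area/s = 119.59/30.17 ≈ 3.9639.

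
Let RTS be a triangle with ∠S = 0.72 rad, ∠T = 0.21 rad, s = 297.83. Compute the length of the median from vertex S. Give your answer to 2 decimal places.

The third angle is ∠R = π − ∠T − ∠S = 2.212 rad.
Law of sines: r = s·sin R/sin S ≈ 362.07.
Law of sines: t = s·sin T/sin S ≈ 94.157.
Median from S: ½√(2·r² + 2·t² − s²) ≈ 218.65.

218.65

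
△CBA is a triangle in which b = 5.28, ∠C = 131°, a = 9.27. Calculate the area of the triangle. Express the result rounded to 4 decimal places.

Area = ½·b·a·sin C ≈ 18.47.

18.4699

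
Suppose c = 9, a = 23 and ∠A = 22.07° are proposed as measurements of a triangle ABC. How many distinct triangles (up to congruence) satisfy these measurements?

c·sin A = 9·sin(22.07°) ≈ 3.382.
Since a ≥ c, exactly one triangle exists.

1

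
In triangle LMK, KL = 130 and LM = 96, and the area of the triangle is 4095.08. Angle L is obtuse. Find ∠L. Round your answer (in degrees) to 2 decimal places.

∠L ≈ 138.98°

From area = ½·KL·LM·sin L, we get sin L = 2·area/(KL·LM) ≈ 0.65626.
Taking the obtuse solution, ∠L ≈ 138.98°.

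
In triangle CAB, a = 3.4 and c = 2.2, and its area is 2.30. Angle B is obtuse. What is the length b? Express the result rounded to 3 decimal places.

From area = ½·c·a·sin B, we get sin B = 2·area/(c·a) ≈ 0.61497.
Taking the obtuse solution, ∠B ≈ 142.05°.
Law of cosines then gives b ≈ 5.3101.

5.310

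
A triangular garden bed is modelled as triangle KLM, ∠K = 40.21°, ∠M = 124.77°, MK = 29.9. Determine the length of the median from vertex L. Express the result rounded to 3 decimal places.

The third angle is ∠L = 180° − ∠M − ∠K = 15.02°.
Law of sines: LM = MK·sin K/sin L ≈ 74.485.
Law of sines: KL = MK·sin M/sin L ≈ 94.774.
Median from L: ½√(2·KL² + 2·LM² − MK²) ≈ 83.914.

83.914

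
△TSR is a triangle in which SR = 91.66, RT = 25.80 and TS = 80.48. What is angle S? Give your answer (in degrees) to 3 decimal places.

By the law of cosines, cos S = (TS² + SR² − RT²) / (2·TS·SR) ≈ 0.96335, so ∠S ≈ 15.56°.

15.559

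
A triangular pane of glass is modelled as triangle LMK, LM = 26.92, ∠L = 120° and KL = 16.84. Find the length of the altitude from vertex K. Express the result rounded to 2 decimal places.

14.58

By the law of cosines, MK² = KL² + LM² − 2·KL·LM·cos L = 1461.6, so MK ≈ 38.231.
Area = ½·KL·LM·sin L ≈ 196.3.
The altitude from K has length 2·area/LM ≈ 14.584.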